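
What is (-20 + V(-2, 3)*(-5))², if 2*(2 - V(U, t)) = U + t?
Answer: 3025/4 ≈ 756.25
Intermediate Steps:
V(U, t) = 2 - U/2 - t/2 (V(U, t) = 2 - (U + t)/2 = 2 + (-U/2 - t/2) = 2 - U/2 - t/2)
(-20 + V(-2, 3)*(-5))² = (-20 + (2 - ½*(-2) - ½*3)*(-5))² = (-20 + (2 + 1 - 3/2)*(-5))² = (-20 + (3/2)*(-5))² = (-20 - 15/2)² = (-55/2)² = 3025/4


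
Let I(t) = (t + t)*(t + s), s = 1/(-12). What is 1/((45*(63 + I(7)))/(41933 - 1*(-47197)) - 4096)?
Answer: -11884/48675905 ≈ -0.00024415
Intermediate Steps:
s = -1/12 ≈ -0.083333
I(t) = 2*t*(-1/12 + t) (I(t) = (t + t)*(t - 1/12) = (2*t)*(-1/12 + t) = 2*t*(-1/12 + t))
1/((45*(63 + I(7)))/(41933 - 1*(-47197)) - 4096) = 1/((45*(63 + (⅙)*7*(-1 + 12*7)))/(41933 - 1*(-47197)) - 4096) = 1/((45*(63 + (⅙)*7*(-1 + 84)))/(41933 + 47197) - 4096) = 1/((45*(63 + (⅙)*7*83))/89130 - 4096) = 1/((45*(63 + 581/6))*(1/89130) - 4096) = 1/((45*(959/6))*(1/89130) - 4096) = 1/((14385/2)*(1/89130) - 4096) = 1/(959/11884 - 4096) = 1/(-48675905/11884) = -11884/48675905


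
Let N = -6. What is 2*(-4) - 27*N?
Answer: 154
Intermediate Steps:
2*(-4) - 27*N = 2*(-4) - 27*(-6) = -8 + 162 = 154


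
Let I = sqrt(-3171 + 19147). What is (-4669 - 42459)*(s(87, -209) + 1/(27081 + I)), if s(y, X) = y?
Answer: -3006895812356928/733364585 + 94256*sqrt(3994)/733364585 ≈ -4.1001e+6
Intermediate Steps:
I = 2*sqrt(3994) (I = sqrt(15976) = 2*sqrt(3994) ≈ 126.40)
(-4669 - 42459)*(s(87, -209) + 1/(27081 + I)) = (-4669 - 42459)*(87 + 1/(27081 + 2*sqrt(3994))) = -47128*(87 + 1/(27081 + 2*sqrt(3994))) = -4100136 - 47128/(27081 + 2*sqrt(3994))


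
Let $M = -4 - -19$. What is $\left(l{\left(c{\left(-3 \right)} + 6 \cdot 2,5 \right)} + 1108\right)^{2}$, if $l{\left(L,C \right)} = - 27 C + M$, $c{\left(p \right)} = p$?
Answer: $976144$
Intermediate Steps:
$M = 15$ ($M = -4 + 19 = 15$)
$l{\left(L,C \right)} = 15 - 27 C$ ($l{\left(L,C \right)} = - 27 C + 15 = 15 - 27 C$)
$\left(l{\left(c{\left(-3 \right)} + 6 \cdot 2,5 \right)} + 1108\right)^{2} = \left(\left(15 - 135\right) + 1108\right)^{2} = \left(-120 + 1108\right)^{2} = 988^{2} = 976144$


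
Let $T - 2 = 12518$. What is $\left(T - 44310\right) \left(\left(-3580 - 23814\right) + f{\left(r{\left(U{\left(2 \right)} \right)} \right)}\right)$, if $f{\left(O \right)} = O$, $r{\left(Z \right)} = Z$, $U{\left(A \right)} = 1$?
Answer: $870823470$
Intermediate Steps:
$T = 12520$ ($T = 2 + 12518 = 12520$)
$\left(T - 44310\right) \left(\left(-3580 - 23814\right) + f{\left(r{\left(U{\left(2 \right)} \right)} \right)}\right) = \left(12520 - 44310\right) \left(\left(-3580 - 23814\right) + 1\right) = - 31790 \left(-27394 + 1\right) = \left(-31790\right) \left(-27393\right) = 870823470$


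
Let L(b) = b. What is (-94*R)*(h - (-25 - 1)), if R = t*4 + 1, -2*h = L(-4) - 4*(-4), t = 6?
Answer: -47000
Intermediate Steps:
h = -6 (h = -(-4 - 4*(-4))/2 = -(-4 + 16)/2 = -½*12 = -6)
R = 25 (R = 6*4 + 1 = 24 + 1 = 25)
(-94*R)*(h - (-25 - 1)) = (-94*25)*(-6 - (-25 - 1)) = -2350*(-6 - 1*(-26)) = -2350*(-6 + 26) = -2350*20 = -47000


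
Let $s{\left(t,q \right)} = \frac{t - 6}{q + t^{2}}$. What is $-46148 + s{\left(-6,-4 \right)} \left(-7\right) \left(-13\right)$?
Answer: $- \frac{369457}{8} \approx -46182.0$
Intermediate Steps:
$s{\left(t,q \right)} = \frac{-6 + t}{q + t^{2}}$
$-46148 + s{\left(-6,-4 \right)} \left(-7\right) \left(-13\right) = -46148 + \frac{-6 - 6}{-4 + \left(-6\right)^{2}} \left(-7\right) \left(-13\right) = -46148 + \frac{1}{-4 + 36} \left(-12\right) \left(-7\right) \left(-13\right) = -46148 + \frac{1}{32} \left(-12\right) \left(-7\right) \left(-13\right) = -46148 + \left(- \frac{3}{8}\right) \left(-7\right) \left(-13\right) = -46148 + \frac{21}{8} \left(-13\right) = -46148 - \frac{273}{8} = - \frac{369457}{8}$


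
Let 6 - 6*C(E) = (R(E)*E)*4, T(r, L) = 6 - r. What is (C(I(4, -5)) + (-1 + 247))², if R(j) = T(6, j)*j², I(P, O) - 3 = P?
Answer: 61009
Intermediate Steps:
I(P, O) = 3 + P
R(j) = 0 (R(j) = (6 - 1*6)*j² = (6 - 6)*j² = 0*j² = 0)
C(E) = 1 (C(E) = 1 - 0*E*4/6 = 1 - 0*4 = 1 - ⅙*0 = 1 + 0 = 1)
(C(I(4, -5)) + (-1 + 247))² = (1 + (-1 + 247))² = (1 + 246)² = 247² = 61009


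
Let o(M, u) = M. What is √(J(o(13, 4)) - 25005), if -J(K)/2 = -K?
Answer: I*√24979 ≈ 158.05*I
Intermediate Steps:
J(K) = 2*K (J(K) = -(-2)*K = 2*K)
√(J(o(13, 4)) - 25005) = √(2*13 - 25005) = √(26 - 25005) = √(-24979) = I*√24979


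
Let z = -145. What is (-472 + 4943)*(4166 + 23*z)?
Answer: 3715401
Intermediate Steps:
(-472 + 4943)*(4166 + 23*z) = (-472 + 4943)*(4166 + 23*(-145)) = 4471*(4166 - 3335) = 4471*831 = 3715401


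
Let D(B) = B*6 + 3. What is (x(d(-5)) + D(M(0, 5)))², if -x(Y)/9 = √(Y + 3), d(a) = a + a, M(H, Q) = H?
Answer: -558 - 54*I*√7 ≈ -558.0 - 142.87*I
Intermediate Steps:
d(a) = 2*a
x(Y) = -9*√(3 + Y) (x(Y) = -9*√(Y + 3) = -9*√(3 + Y))
D(B) = 3 + 6*B (D(B) = 6*B + 3 = 3 + 6*B)
(x(d(-5)) + D(M(0, 5)))² = (-9*√(3 + 2*(-5)) + (3 + 6*0))² = (-9*√(3 - 10) + (3 + 0))² = (-9*I*√7 + 3)² = (3 - 9*I*√7)²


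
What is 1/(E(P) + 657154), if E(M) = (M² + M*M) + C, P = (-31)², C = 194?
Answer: 1/2504390 ≈ 3.9930e-7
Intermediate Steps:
P = 961
E(M) = 194 + 2*M² (E(M) = (M² + M*M) + 194 = (M² + M²) + 194 = 2*M² + 194 = 194 + 2*M²)
1/(E(P) + 657154) = 1/((194 + 2*961²) + 657154) = 1/((194 + 2*923521) + 657154) = 1/((194 + 1847042) + 657154) = 1/(1847236 + 657154) = 1/2504390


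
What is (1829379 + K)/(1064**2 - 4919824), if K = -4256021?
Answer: 1213321/1893864 ≈ 0.64066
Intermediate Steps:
(1829379 + K)/(1064**2 - 4919824) = (1829379 - 4256021)/(1064**2 - 4919824) = -2426642/(1132096 - 4919824) = -2426642/(-3787728) = -2426642*(-1/3787728) = 1213321/1893864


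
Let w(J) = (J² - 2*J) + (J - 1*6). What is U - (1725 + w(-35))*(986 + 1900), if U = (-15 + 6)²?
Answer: -8597313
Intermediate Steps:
w(J) = -6 + J² - J (w(J) = (J² - 2*J) + (J - 6) = (J² - 2*J) + (-6 + J) = -6 + J² - J)
U = 81 (U = (-9)² = 81)
U - (1725 + w(-35))*(986 + 1900) = 81 - (1725 + (-6 + (-35)² - 1*(-35)))*(986 + 1900) = 81 - (1725 + (-6 + 1225 + 35))*2886 = 81 - (1725 + 1254)*2886 = 81 - 2979*2886 = 81 - 1*8597394 = 81 - 8597394 = -8597313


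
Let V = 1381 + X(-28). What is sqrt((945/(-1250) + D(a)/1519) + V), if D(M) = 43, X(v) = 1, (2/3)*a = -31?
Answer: sqrt(162606829290)/10850 ≈ 37.165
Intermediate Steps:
a = -93/2 (a = (3/2)*(-31) = -93/2 ≈ -46.500)
V = 1382 (V = 1381 + 1 = 1382)
sqrt((945/(-1250) + D(a)/1519) + V) = sqrt((945/(-1250) + 43/1519) + 1382) = sqrt((945*(-1/1250) + 43*(1/1519)) + 1382) = sqrt((-189/250 + 43/1519) + 1382) = sqrt(-276341/379750 + 1382) = sqrt(524538159/379750) = sqrt(162606829290)/10850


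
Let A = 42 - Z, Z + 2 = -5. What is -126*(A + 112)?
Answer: -20286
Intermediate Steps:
Z = -7 (Z = -2 - 5 = -7)
A = 49 (A = 42 - 1*(-7) = 42 + 7 = 49)
-126*(A + 112) = -126*(49 + 112) = -126*161 = -20286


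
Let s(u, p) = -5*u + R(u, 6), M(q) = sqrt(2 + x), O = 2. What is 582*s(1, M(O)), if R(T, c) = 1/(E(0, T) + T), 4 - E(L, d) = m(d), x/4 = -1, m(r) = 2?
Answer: -2716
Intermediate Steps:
x = -4 (x = 4*(-1) = -4)
E(L, d) = 2 (E(L, d) = 4 - 1*2 = 4 - 2 = 2)
M(q) = I*sqrt(2) (M(q) = sqrt(2 - 4) = sqrt(-2) = I*sqrt(2))
R(T, c) = 1/(2 + T)
s(u, p) = 1/(2 + u) - 5*u (s(u, p) = -5*u + 1/(2 + u) = 1/(2 + u) - 5*u)
582*s(1, M(O)) = 582*((1 - 5*1*(2 + 1))/(2 + 1)) = 582*((1 - 5*1*3)/3) = 582*((1 - 15)/3) = 582*((1/3)*(-14)) = 582*(-14/3) = -2716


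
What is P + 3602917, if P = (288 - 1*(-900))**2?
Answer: 5014261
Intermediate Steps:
P = 1411344 (P = (288 + 900)**2 = 1188**2 = 1411344)
P + 3602917 = 1411344 + 3602917 = 5014261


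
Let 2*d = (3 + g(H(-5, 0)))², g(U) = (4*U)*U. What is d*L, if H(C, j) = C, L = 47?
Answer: 498623/2 ≈ 2.4931e+5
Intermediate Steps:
g(U) = 4*U²
d = 10609/2 (d = (3 + 4*(-5)²)²/2 = (3 + 4*25)²/2 = (3 + 100)²/2 = (½)*103² = (½)*10609 = 10609/2 ≈ 5304.5)
d*L = (10609/2)*47 = 498623/2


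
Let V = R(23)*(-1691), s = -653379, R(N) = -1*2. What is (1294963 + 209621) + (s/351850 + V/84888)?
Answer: 11234656029328837/7466960700 ≈ 1.5046e+6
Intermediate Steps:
R(N) = -2
V = 3382 (V = -2*(-1691) = 3382)
(1294963 + 209621) + (s/351850 + V/84888) = (1294963 + 209621) + (-653379/351850 + 3382/84888) = 1504584 + (-653379*1/351850 + 3382*(1/84888)) = 1504584 + (-653379/351850 + 1691/42444) = 1504584 - 13568519963/7466960700 = 11234656029328837/7466960700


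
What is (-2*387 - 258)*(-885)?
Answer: 913320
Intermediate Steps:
(-2*387 - 258)*(-885) = (-774 - 258)*(-885) = -1032*(-885) = 913320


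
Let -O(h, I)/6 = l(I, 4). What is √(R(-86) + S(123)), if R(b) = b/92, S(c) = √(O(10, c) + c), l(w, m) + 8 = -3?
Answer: √(-1978 + 6348*√21)/46 ≈ 3.5795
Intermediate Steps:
l(w, m) = -11 (l(w, m) = -8 - 3 = -11)
O(h, I) = 66 (O(h, I) = -6*(-11) = 66)
S(c) = √(66 + c)
R(b) = b/92 (R(b) = b*(1/92) = b/92)
√(R(-86) + S(123)) = √((1/92)*(-86) + √(66 + 123)) = √(-43/46 + √189) = √(-43/46 + 3*√21)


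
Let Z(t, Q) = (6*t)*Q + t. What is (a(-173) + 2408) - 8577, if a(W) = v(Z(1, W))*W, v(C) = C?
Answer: 173232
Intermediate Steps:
Z(t, Q) = t + 6*Q*t (Z(t, Q) = 6*Q*t + t = t + 6*Q*t)
a(W) = W*(1 + 6*W) (a(W) = (1*(1 + 6*W))*W = (1 + 6*W)*W = W*(1 + 6*W))
(a(-173) + 2408) - 8577 = (-173*(1 + 6*(-173)) + 2408) - 8577 = (-173*(1 - 1038) + 2408) - 8577 = (-173*(-1037) + 2408) - 8577 = (179401 + 2408) - 8577 = 181809 - 8577 = 173232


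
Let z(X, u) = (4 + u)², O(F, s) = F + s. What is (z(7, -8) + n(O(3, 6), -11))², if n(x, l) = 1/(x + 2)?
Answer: 31329/121 ≈ 258.92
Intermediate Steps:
n(x, l) = 1/(2 + x)
(z(7, -8) + n(O(3, 6), -11))² = ((4 - 8)² + 1/(2 + (3 + 6)))² = ((-4)² + 1/(2 + 9))² = (16 + 1/11)² = (177/11)² = 31329/121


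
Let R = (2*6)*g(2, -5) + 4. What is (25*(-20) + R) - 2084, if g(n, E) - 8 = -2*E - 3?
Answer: -2400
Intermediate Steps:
g(n, E) = 5 - 2*E (g(n, E) = 8 + (-2*E - 3) = 8 + (-3 - 2*E) = 5 - 2*E)
R = 184 (R = (2*6)*(5 - 2*(-5)) + 4 = 12*(5 + 10) + 4 = 12*15 + 4 = 180 + 4 = 184)
(25*(-20) + R) - 2084 = (25*(-20) + 184) - 2084 = (-500 + 184) - 2084 = -316 - 2084 = -2400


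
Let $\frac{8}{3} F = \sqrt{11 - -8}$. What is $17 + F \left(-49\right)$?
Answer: $17 - \frac{147 \sqrt{19}}{8} \approx -63.095$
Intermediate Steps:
$F = \frac{3 \sqrt{19}}{8}$ ($F = \frac{3 \sqrt{11 - -8}}{8} = \frac{3 \sqrt{11 + 8}}{8} = \frac{3 \sqrt{19}}{8} \approx 1.6346$)
$17 + F \left(-49\right) = 17 + \frac{3 \sqrt{19}}{8} \left(-49\right) = 17 - \frac{147 \sqrt{19}}{8}$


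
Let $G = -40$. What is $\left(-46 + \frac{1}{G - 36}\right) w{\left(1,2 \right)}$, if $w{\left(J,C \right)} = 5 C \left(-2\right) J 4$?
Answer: $\frac{69940}{19} \approx 3681.1$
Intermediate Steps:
$w{\left(J,C \right)} = - 40 C J$ ($w{\left(J,C \right)} = - 10 C J 4 = - 40 C J$)
$\left(-46 + \frac{1}{G - 36}\right) w{\left(1,2 \right)} = \left(-46 + \frac{1}{-40 - 36}\right) \left(\left(-40\right) 2 \cdot 1\right) = \left(-46 + \frac{1}{-76}\right) \left(-80\right) = \left(-46 - \frac{1}{76}\right) \left(-80\right) = \left(- \frac{3497}{76}\right) \left(-80\right) = \frac{69940}{19}$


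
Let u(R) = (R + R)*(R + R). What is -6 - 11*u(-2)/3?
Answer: -194/3 ≈ -64.667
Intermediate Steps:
u(R) = 4*R² (u(R) = (2*R)*(2*R) = 4*R²)
-6 - 11*u(-2)/3 = -6 - 11*4*(-2)²/3 = -6 - 11*4*4/3 = -6 - 176/3 = -194/3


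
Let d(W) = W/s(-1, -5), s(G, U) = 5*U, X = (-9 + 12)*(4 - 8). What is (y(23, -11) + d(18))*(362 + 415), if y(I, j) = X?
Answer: -247086/25 ≈ -9883.4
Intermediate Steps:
X = -12 (X = 3*(-4) = -12)
y(I, j) = -12
d(W) = -W/25 (d(W) = W/((5*(-5))) = W/(-25) = W*(-1/25) = -W/25)
(y(23, -11) + d(18))*(362 + 415) = (-12 - 1/25*18)*(362 + 415) = (-12 - 18/25)*777 = -318/25*777 = -247086/25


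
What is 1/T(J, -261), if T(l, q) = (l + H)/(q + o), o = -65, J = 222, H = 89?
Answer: -326/311 ≈ -1.0482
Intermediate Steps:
T(l, q) = (89 + l)/(-65 + q) (T(l, q) = (l + 89)/(q - 65) = (89 + l)/(-65 + q))
1/T(J, -261) = 1/((89 + 222)/(-65 - 261)) = 1/(311/(-326)) = 1/(-1/326*311) = 1/(-311/326) = -326/311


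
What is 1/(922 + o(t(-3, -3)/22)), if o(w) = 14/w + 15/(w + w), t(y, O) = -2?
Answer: 2/1371 ≈ 0.0014588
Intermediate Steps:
o(w) = 43/(2*w) (o(w) = 14/w + 15/((2*w)) = 14/w + 15*(1/(2*w)) = 14/w + 15/(2*w) = 43/(2*w))
1/(922 + o(t(-3, -3)/22)) = 1/(922 + 43/(2*((-2/22)))) = 1/(922 + 43/(2*((-2*1/22)))) = 1/(922 + 43/(2*(-1/11))) = 1/(922 + (43/2)*(-11)) = 1/(922 - 473/2) = 1/(1371/2) = 2/1371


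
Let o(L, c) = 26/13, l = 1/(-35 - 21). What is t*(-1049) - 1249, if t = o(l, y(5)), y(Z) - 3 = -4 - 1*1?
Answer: -3347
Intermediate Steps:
y(Z) = -2 (y(Z) = 3 + (-4 - 1*1) = 3 + (-4 - 1) = 3 - 5 = -2)
l = -1/56 (l = 1/(-56) = -1/56 ≈ -0.017857)
o(L, c) = 2 (o(L, c) = 26*(1/13) = 2)
t = 2
t*(-1049) - 1249 = 2*(-1049) - 1249 = -2098 - 1249 = -3347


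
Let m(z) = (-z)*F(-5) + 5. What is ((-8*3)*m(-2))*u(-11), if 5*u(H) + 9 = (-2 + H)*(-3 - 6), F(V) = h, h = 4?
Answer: -33696/5 ≈ -6739.2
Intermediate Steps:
F(V) = 4
u(H) = 9/5 - 9*H/5 (u(H) = -9/5 + ((-2 + H)*(-3 - 6))/5 = -9/5 + ((-2 + H)*(-9))/5 = -9/5 + (18 - 9*H)/5 = -9/5 + (18/5 - 9*H/5) = 9/5 - 9*H/5)
m(z) = 5 - 4*z (m(z) = -z*4 + 5 = -4*z + 5 = 5 - 4*z)
((-8*3)*m(-2))*u(-11) = ((-8*3)*(5 - 4*(-2)))*(9/5 - 9/5*(-11)) = ((-4*6)*(5 + 8))*(9/5 + 99/5) = -24*13*(108/5) = -312*108/5 = -33696/5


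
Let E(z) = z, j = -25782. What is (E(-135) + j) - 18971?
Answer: -44888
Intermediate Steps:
(E(-135) + j) - 18971 = (-135 - 25782) - 18971 = -25917 - 18971 = -44888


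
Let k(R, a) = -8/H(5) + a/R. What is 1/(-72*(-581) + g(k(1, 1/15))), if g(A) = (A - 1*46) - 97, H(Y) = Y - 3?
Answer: 15/625276 ≈ 2.3989e-5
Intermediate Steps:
H(Y) = -3 + Y
k(R, a) = -4 + a/R (k(R, a) = -8/(-3 + 5) + a/R = -8/2 + a/R = -8*½ + a/R = -4 + a/R)
g(A) = -143 + A (g(A) = (A - 46) - 97 = (-46 + A) - 97 = -143 + A)
1/(-72*(-581) + g(k(1, 1/15))) = 1/(-72*(-581) + (-143 + (-4 + (1/15)/1))) = 1/(41832 + (-143 + (-4 + (1*(1/15))*1))) = 1/(41832 + (-143 + (-4 + (1/15)*1))) = 1/(41832 + (-143 + (-4 + 1/15))) = 1/(41832 + (-143 - 59/15)) = 1/(41832 - 2204/15) = 1/(625276/15) = 15/625276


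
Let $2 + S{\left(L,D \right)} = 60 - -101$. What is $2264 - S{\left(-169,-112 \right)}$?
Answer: $2105$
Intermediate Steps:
$S{\left(L,D \right)} = 159$ ($S{\left(L,D \right)} = -2 + \left(60 - -101\right) = -2 + \left(60 + 101\right) = -2 + 161 = 159$)
$2264 - S{\left(-169,-112 \right)} = 2264 - 159 = 2105$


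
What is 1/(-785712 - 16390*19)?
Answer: -1/1097122 ≈ -9.1148e-7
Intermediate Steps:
1/(-785712 - 16390*19) = 1/(-785712 - 311410) = 1/(-1097122) = -1/1097122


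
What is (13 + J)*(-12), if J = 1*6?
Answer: -228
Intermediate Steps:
J = 6
(13 + J)*(-12) = (13 + 6)*(-12) = 19*(-12) = -228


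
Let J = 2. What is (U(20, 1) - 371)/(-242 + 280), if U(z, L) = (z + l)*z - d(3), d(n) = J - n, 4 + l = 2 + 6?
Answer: 55/19 ≈ 2.8947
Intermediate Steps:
l = 4 (l = -4 + (2 + 6) = -4 + 8 = 4)
d(n) = 2 - n
U(z, L) = 1 + z*(4 + z) (U(z, L) = (z + 4)*z - (2 - 1*3) = (4 + z)*z - (2 - 3) = z*(4 + z) - 1*(-1) = z*(4 + z) + 1 = 1 + z*(4 + z))
(U(20, 1) - 371)/(-242 + 280) = ((1 + 20² + 4*20) - 371)/(-242 + 280) = ((1 + 400 + 80) - 371)/38 = (481 - 371)*(1/38) = 110*(1/38) = 55/19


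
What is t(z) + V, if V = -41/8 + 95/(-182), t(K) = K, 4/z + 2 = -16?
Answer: -38455/6552 ≈ -5.8692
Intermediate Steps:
z = -2/9 (z = 4/(-2 - 16) = 4/(-18) = 4*(-1/18) = -2/9 ≈ -0.22222)
V = -4111/728 (V = -41*⅛ + 95*(-1/182) = -41/8 - 95/182 = -4111/728 ≈ -5.6470)
t(z) + V = -2/9 - 4111/728 = -38455/6552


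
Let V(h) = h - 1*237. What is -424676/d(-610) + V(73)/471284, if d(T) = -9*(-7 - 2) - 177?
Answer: 12508936765/2827704 ≈ 4423.7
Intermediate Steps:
V(h) = -237 + h (V(h) = h - 237 = -237 + h)
d(T) = -96 (d(T) = -9*(-9) - 177 = 81 - 177 = -96)
-424676/d(-610) + V(73)/471284 = -424676/(-96) + (-237 + 73)/471284 = -424676*(-1/96) - 164*1/471284 = 106169/24 - 41/117821 = 12508936765/2827704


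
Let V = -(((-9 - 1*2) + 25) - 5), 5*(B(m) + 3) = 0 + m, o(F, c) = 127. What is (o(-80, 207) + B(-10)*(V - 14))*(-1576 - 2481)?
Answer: -981794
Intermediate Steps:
B(m) = -3 + m/5 (B(m) = -3 + (0 + m)/5 = -3 + m/5)
V = -9 (V = -(((-9 - 2) + 25) - 5) = -((-11 + 25) - 5) = -(14 - 5) = -1*9 = -9)
(o(-80, 207) + B(-10)*(V - 14))*(-1576 - 2481) = (127 + (-3 + (⅕)*(-10))*(-9 - 14))*(-1576 - 2481) = (127 + (-3 - 2)*(-23))*(-4057) = (127 - 5*(-23))*(-4057) = (127 + 115)*(-4057) = 242*(-4057) = -981794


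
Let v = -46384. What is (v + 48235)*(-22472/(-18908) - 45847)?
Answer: -401136042501/4727 ≈ -8.4861e+7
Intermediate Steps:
(v + 48235)*(-22472/(-18908) - 45847) = (-46384 + 48235)*(-22472/(-18908) - 45847) = 1851*(-22472*(-1/18908) - 45847) = 1851*(5618/4727 - 45847) = 1851*(-216713151/4727) = -401136042501/4727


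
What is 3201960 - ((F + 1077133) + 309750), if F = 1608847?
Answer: 206230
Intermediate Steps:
3201960 - ((F + 1077133) + 309750) = 3201960 - ((1608847 + 1077133) + 309750) = 3201960 - (2685980 + 309750) = 3201960 - 1*2995730 = 3201960 - 2995730 = 206230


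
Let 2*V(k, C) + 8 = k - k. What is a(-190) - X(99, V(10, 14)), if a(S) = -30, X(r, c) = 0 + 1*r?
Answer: -129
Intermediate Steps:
V(k, C) = -4 (V(k, C) = -4 + (k - k)/2 = -4 + (1/2)*0 = -4 + 0 = -4)
X(r, c) = r (X(r, c) = 0 + r = r)
a(-190) - X(99, V(10, 14)) = -30 - 1*99 = -30 - 99 = -129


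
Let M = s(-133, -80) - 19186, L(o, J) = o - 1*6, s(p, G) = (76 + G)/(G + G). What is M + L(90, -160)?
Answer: -764079/40 ≈ -19102.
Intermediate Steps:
s(p, G) = (76 + G)/(2*G) (s(p, G) = (76 + G)/((2*G)) = (76 + G)*(1/(2*G)) = (76 + G)/(2*G))
L(o, J) = -6 + o (L(o, J) = o - 6 = -6 + o)
M = -767439/40 (M = (1/2)*(76 - 80)/(-80) - 19186 = (1/2)*(-1/80)*(-4) - 19186 = 1/40 - 19186 = -767439/40 ≈ -19186.)
M + L(90, -160) = -767439/40 + (-6 + 90) = -767439/40 + 84 = -764079/40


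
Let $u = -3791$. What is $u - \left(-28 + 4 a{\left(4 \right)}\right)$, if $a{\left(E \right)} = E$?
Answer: $-3779$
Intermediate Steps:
$u - \left(-28 + 4 a{\left(4 \right)}\right) = -3791 + \left(28 - 16\right) = -3791 + 12 = -3779$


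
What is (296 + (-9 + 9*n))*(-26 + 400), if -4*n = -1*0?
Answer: 107338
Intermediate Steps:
n = 0 (n = -(-1)*0/4 = -¼*0 = 0)
(296 + (-9 + 9*n))*(-26 + 400) = (296 + (-9 + 9*0))*(-26 + 400) = (296 + (-9 + 0))*374 = (296 - 9)*374 = 287*374 = 107338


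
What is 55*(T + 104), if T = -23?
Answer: 4455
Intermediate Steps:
55*(T + 104) = 55*(-23 + 104) = 55*81 = 4455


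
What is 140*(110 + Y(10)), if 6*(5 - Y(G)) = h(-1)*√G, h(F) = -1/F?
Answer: 16100 - 70*√10/3 ≈ 16026.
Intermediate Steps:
Y(G) = 5 - √G/6 (Y(G) = 5 - (-1/(-1))*√G/6 = 5 - (-1*(-1))*√G/6 = 5 - √G/6)
140*(110 + Y(10)) = 140*(110 + (5 - √10/6)) = 140*(115 - √10/6) = 16100 - 70*√10/3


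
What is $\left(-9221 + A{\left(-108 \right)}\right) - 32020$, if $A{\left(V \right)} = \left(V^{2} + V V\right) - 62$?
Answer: $-17975$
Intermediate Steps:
$A{\left(V \right)} = -62 + 2 V^{2}$ ($A{\left(V \right)} = \left(V^{2} + V^{2}\right) - 62 = 2 V^{2} - 62 = -62 + 2 V^{2}$)
$\left(-9221 + A{\left(-108 \right)}\right) - 32020 = \left(-9221 - \left(62 - 2 \left(-108\right)^{2}\right)\right) - 32020 = \left(-9221 + \left(-62 + 2 \cdot 11664\right)\right) - 32020 = \left(-9221 + \left(-62 + 23328\right)\right) - 32020 = \left(-9221 + 23266\right) - 32020 = 14045 - 32020 = -17975$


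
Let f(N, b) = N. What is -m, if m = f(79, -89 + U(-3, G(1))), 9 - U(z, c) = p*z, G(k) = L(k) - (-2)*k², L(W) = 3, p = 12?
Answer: -79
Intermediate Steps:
G(k) = 3 + 2*k² (G(k) = 3 - (-2)*k² = 3 + 2*k²)
U(z, c) = 9 - 12*z
m = 79
-m = -1*79 = -79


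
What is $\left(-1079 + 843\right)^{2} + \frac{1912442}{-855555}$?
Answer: $\frac{47649078838}{855555} \approx 55694.0$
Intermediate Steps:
$\left(-1079 + 843\right)^{2} + \frac{1912442}{-855555} = \left(-236\right)^{2} + 1912442 \left(- \frac{1}{855555}\right) = 55696 - \frac{1912442}{855555} = \frac{47649078838}{855555}$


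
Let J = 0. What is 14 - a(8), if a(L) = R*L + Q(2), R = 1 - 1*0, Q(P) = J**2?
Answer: 6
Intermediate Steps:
Q(P) = 0 (Q(P) = 0**2 = 0)
R = 1 (R = 1 + 0 = 1)
a(L) = L (a(L) = 1*L + 0 = L + 0 = L)
14 - a(8) = 14 - 1*8 = 14 - 8 = 6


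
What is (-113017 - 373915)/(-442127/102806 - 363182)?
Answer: 50059531192/37337730819 ≈ 1.3407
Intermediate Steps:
(-113017 - 373915)/(-442127/102806 - 363182) = -486932/(-442127*1/102806 - 363182) = -486932/(-442127/102806 - 363182) = -486932/(-37337730819/102806) = -486932*(-102806/37337730819) = 50059531192/37337730819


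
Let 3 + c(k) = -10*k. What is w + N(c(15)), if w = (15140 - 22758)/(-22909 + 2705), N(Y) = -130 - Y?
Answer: 236155/10102 ≈ 23.377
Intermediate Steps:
c(k) = -3 - 10*k
w = 3809/10102 (w = -7618/(-20204) = -7618*(-1/20204) = 3809/10102 ≈ 0.37705)
w + N(c(15)) = 3809/10102 + (-130 - (-3 - 10*15)) = 3809/10102 + (-130 - (-3 - 150)) = 3809/10102 + (-130 - 1*(-153)) = 3809/10102 + (-130 + 153) = 3809/10102 + 23 = 236155/10102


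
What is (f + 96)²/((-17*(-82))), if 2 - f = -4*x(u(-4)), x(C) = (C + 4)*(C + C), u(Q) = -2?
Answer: 2178/697 ≈ 3.1248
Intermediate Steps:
x(C) = 2*C*(4 + C) (x(C) = (4 + C)*(2*C) = 2*C*(4 + C))
f = -30 (f = 2 - (-4)*2*(-2)*(4 - 2) = 2 - (-4)*2*(-2)*2 = 2 - (-4)*(-8) = 2 - 1*32 = 2 - 32 = -30)
(f + 96)²/((-17*(-82))) = (-30 + 96)²/((-17*(-82))) = 66²/1394 = 4356*(1/1394) = 2178/697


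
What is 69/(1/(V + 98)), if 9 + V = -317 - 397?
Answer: -43125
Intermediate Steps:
V = -723 (V = -9 + (-317 - 397) = -9 - 714 = -723)
69/(1/(V + 98)) = 69/(1/(-723 + 98)) = 69/(1/(-625)) = 69/(-1/625) = 69*(-625) = -43125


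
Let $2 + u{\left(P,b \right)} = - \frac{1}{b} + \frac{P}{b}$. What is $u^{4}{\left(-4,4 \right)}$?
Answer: $\frac{28561}{256} \approx 111.57$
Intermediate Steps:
$u{\left(P,b \right)} = -2 - \frac{1}{b} + \frac{P}{b}$ ($u{\left(P,b \right)} = -2 + \left(- \frac{1}{b} + \frac{P}{b}\right) = -2 - \frac{1}{b} + \frac{P}{b}$)
$u^{4}{\left(-4,4 \right)} = \left(\frac{-1 - 4 - 8}{4}\right)^{4} = \left(\frac{1}{4} \left(-13\right)\right)^{4} = \left(- \frac{13}{4}\right)^{4} = \frac{28561}{256}$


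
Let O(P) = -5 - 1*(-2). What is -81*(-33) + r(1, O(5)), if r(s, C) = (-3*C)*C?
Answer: 2646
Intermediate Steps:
O(P) = -3 (O(P) = -5 + 2 = -3)
r(s, C) = -3*C²
-81*(-33) + r(1, O(5)) = -81*(-33) - 3*(-3)² = 2673 - 3*9 = 2673 - 27 = 2646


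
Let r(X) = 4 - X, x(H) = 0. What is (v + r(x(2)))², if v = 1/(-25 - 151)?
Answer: 494209/30976 ≈ 15.955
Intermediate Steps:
v = -1/176 (v = 1/(-176) = -1/176 ≈ -0.0056818)
(v + r(x(2)))² = (-1/176 + (4 - 1*0))² = (-1/176 + (4 + 0))² = (-1/176 + 4)² = (703/176)² = 494209/30976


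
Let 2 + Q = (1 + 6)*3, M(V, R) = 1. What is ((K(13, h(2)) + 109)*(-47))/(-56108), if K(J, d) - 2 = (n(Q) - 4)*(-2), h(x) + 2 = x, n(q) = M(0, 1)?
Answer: 423/4316 ≈ 0.098007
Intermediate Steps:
Q = 19 (Q = -2 + (1 + 6)*3 = -2 + 7*3 = -2 + 21 = 19)
n(q) = 1
h(x) = -2 + x
K(J, d) = 8 (K(J, d) = 2 + (1 - 4)*(-2) = 2 - 3*(-2) = 2 + 6 = 8)
((K(13, h(2)) + 109)*(-47))/(-56108) = ((8 + 109)*(-47))/(-56108) = (117*(-47))*(-1/56108) = -5499*(-1/56108) = 423/4316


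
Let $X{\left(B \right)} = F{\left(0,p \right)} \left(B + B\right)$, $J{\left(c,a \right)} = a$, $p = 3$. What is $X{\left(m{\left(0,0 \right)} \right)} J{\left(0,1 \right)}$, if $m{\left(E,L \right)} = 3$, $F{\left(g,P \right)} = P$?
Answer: $18$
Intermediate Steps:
$X{\left(B \right)} = 6 B$ ($X{\left(B \right)} = 3 \left(B + B\right) = 3 \cdot 2 B = 6 B$)
$X{\left(m{\left(0,0 \right)} \right)} J{\left(0,1 \right)} = 6 \cdot 3 \cdot 1 = 18 \cdot 1 = 18$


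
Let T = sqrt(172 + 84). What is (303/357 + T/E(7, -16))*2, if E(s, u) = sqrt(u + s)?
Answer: 202/119 - 32*I/3 ≈ 1.6975 - 10.667*I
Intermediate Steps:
E(s, u) = sqrt(s + u)
T = 16 (T = sqrt(256) = 16)
(303/357 + T/E(7, -16))*2 = (303/357 + 16/(sqrt(7 - 16)))*2 = (303*(1/357) + 16/(sqrt(-9)))*2 = (101/119 + 16/((3*I)))*2 = (101/119 + 16*(-I/3))*2 = (101/119 - 16*I/3)*2 = 202/119 - 32*I/3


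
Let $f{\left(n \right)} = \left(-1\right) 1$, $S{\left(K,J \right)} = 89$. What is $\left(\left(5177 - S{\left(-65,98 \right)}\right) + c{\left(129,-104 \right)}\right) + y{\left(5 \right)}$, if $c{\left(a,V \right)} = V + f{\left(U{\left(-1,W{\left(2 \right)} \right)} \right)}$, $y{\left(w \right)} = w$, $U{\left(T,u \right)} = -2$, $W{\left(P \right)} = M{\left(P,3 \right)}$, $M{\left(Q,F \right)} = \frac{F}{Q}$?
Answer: $4988$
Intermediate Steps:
$W{\left(P \right)} = \frac{3}{P}$
$f{\left(n \right)} = -1$
$c{\left(a,V \right)} = -1 + V$ ($c{\left(a,V \right)} = V - 1 = -1 + V$)
$\left(\left(5177 - S{\left(-65,98 \right)}\right) + c{\left(129,-104 \right)}\right) + y{\left(5 \right)} = \left(\left(5177 - 89\right) - 105\right) + 5 = \left(5088 - 105\right) + 5 = 4983 + 5 = 4988$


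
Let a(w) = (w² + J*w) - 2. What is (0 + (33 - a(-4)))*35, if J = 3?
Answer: 1085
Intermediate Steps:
a(w) = -2 + w² + 3*w (a(w) = (w² + 3*w) - 2 = -2 + w² + 3*w)
(0 + (33 - a(-4)))*35 = (0 + (33 - (-2 + (-4)² + 3*(-4))))*35 = (0 + (33 - (-2 + 16 - 12)))*35 = (0 + (33 - 1*2))*35 = (0 + (33 - 2))*35 = (0 + 31)*35 = 31*35 = 1085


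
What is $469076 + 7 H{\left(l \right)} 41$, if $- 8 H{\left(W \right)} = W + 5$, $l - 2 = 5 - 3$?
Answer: $\frac{3750025}{8} \approx 4.6875 \cdot 10^{5}$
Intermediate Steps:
$l = 4$ ($l = 2 + \left(5 - 3\right) = 2 + 2 = 4$)
$H{\left(W \right)} = - \frac{5}{8} - \frac{W}{8}$ ($H{\left(W \right)} = - \frac{W + 5}{8} = - \frac{5 + W}{8} = - \frac{5}{8} - \frac{W}{8}$)
$469076 + 7 H{\left(l \right)} 41 = 469076 + 7 \left(- \frac{5}{8} - \frac{1}{2}\right) 41 = 469076 + 7 \left(- \frac{9}{8}\right) 41 = 469076 - \frac{2583}{8} = \frac{3750025}{8}$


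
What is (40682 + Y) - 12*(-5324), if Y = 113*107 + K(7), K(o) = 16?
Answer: 116677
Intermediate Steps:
Y = 12107 (Y = 113*107 + 16 = 12091 + 16 = 12107)
(40682 + Y) - 12*(-5324) = (40682 + 12107) - 12*(-5324) = 52789 + 63888 = 116677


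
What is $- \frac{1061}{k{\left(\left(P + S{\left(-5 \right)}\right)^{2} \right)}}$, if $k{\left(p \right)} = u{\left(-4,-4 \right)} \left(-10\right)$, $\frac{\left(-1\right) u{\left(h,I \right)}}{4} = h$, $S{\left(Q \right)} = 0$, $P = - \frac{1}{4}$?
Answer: $\frac{1061}{160} \approx 6.6312$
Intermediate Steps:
$P = - \frac{1}{4}$ ($P = \left(-1\right) \frac{1}{4} = - \frac{1}{4} \approx -0.25$)
$u{\left(h,I \right)} = - 4 h$
$k{\left(p \right)} = -160$ ($k{\left(p \right)} = \left(-4\right) \left(-4\right) \left(-10\right) = 16 \left(-10\right) = -160$)
$- \frac{1061}{k{\left(\left(P + S{\left(-5 \right)}\right)^{2} \right)}} = - \frac{1061}{-160} = \left(-1061\right) \left(- \frac{1}{160}\right) = \frac{1061}{160}$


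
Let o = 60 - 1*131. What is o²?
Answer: 5041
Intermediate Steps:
o = -71 (o = 60 - 131 = -71)
o² = (-71)² = 5041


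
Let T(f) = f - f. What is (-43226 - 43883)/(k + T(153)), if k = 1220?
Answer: -87109/1220 ≈ -71.401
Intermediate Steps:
T(f) = 0
(-43226 - 43883)/(k + T(153)) = (-43226 - 43883)/(1220 + 0) = -87109/1220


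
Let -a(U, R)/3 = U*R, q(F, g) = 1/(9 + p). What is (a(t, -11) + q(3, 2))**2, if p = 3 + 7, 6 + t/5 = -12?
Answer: 3184232041/361 ≈ 8.8206e+6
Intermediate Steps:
t = -90 (t = -30 + 5*(-12) = -30 - 60 = -90)
p = 10
q(F, g) = 1/19 (q(F, g) = 1/(9 + 10) = 1/19)
a(U, R) = -3*R*U (a(U, R) = -3*U*R = -3*R*U)
(a(t, -11) + q(3, 2))**2 = (-3*(-11)*(-90) + 1/19)**2 = (-2970 + 1/19)**2 = (-56429/19)**2 = 3184232041/361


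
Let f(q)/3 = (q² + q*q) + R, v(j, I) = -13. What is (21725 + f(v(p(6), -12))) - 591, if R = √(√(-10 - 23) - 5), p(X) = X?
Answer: 22148 + 3*√(-5 + I*√33) ≈ 22151.0 + 7.5347*I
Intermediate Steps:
R = √(-5 + I*√33) (R = √(√(-33) - 5) = √(I*√33 - 5) = √(-5 + I*√33) ≈ 1.1436 + 2.5116*I)
f(q) = 3*√(-5 + I*√33) + 6*q² (f(q) = 3*((q² + q*q) + √(-5 + I*√33)) = 3*((q² + q²) + √(-5 + I*√33)) = 3*(2*q² + √(-5 + I*√33)) = 3*(√(-5 + I*√33) + 2*q²) = 3*√(-5 + I*√33) + 6*q²)
(21725 + f(v(p(6), -12))) - 591 = (21725 + (3*√(-5 + I*√33) + 6*(-13)²)) - 591 = (21725 + (3*√(-5 + I*√33) + 6*169)) - 591 = (21725 + (3*√(-5 + I*√33) + 1014)) - 591 = (21725 + (1014 + 3*√(-5 + I*√33))) - 591 = (22739 + 3*√(-5 + I*√33)) - 591 = 22148 + 3*√(-5 + I*√33)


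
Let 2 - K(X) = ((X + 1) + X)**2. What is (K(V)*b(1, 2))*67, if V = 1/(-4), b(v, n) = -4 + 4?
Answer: 0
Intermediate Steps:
b(v, n) = 0
V = -1/4 ≈ -0.25000
K(X) = 2 - (1 + 2*X)**2 (K(X) = 2 - ((X + 1) + X)**2 = 2 - ((1 + X) + X)**2 = 2 - (1 + 2*X)**2)
(K(V)*b(1, 2))*67 = ((2 - (1 + 2*(-1/4))**2)*0)*67 = ((2 - (1 - 1/2)**2)*0)*67 = ((2 - (1/2)**2)*0)*67 = ((2 - 1*1/4)*0)*67 = ((2 - 1/4)*0)*67 = ((7/4)*0)*67 = 0*67 = 0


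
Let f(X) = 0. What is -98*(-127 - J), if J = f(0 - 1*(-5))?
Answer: 12446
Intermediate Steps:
J = 0
-98*(-127 - J) = -98*(-127 - 1*0) = -98*(-127 + 0) = -98*(-127) = 12446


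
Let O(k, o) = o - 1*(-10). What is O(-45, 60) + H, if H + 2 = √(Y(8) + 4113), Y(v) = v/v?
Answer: 68 + 11*√34 ≈ 132.14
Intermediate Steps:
Y(v) = 1
O(k, o) = 10 + o (O(k, o) = o + 10 = 10 + o)
H = -2 + 11*√34 (H = -2 + √(1 + 4113) = -2 + √4114 = -2 + 11*√34 ≈ 62.141)
O(-45, 60) + H = (10 + 60) + (-2 + 11*√34) = 70 + (-2 + 11*√34) = 68 + 11*√34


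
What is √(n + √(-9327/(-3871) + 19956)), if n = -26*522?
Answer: √(-4150439748 + 553*√6103461237)/553 ≈ 115.89*I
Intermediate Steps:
n = -13572
√(n + √(-9327/(-3871) + 19956)) = √(-13572 + √(-9327/(-3871) + 19956)) = √(-13572 + √(-9327*(-1/3871) + 19956)) = √(-13572 + √(9327/3871 + 19956)) = √(-13572 + √(77259003/3871)) = √(-13572 + √6103461237/553)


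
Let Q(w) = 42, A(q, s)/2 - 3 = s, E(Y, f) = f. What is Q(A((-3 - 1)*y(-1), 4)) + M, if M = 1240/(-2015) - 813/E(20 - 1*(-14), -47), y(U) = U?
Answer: 35855/611 ≈ 58.682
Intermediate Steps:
M = 10193/611 (M = 1240/(-2015) - 813/(-47) = 1240*(-1/2015) - 813*(-1/47) = -8/13 + 813/47 = 10193/611 ≈ 16.682)
A(q, s) = 6 + 2*s
Q(A((-3 - 1)*y(-1), 4)) + M = 42 + 10193/611 = 35855/611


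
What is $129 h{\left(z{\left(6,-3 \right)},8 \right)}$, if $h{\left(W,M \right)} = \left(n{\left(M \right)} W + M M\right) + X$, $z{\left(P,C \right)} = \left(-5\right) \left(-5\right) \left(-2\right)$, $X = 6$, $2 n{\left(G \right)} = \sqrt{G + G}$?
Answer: $-3870$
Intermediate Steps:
$n{\left(G \right)} = \frac{\sqrt{2} \sqrt{G}}{2}$ ($n{\left(G \right)} = \frac{\sqrt{G + G}}{2} = \frac{\sqrt{2 G}}{2} = \frac{\sqrt{2} \sqrt{G}}{2}$)
$z{\left(P,C \right)} = -50$ ($z{\left(P,C \right)} = 25 \left(-2\right) = -50$)
$h{\left(W,M \right)} = 6 + M^{2} + \frac{W \sqrt{2} \sqrt{M}}{2}$ ($h{\left(W,M \right)} = \left(\frac{\sqrt{2} \sqrt{M}}{2} W + M M\right) + 6 = \left(\frac{W \sqrt{2} \sqrt{M}}{2} + M^{2}\right) + 6 = \left(M^{2} + \frac{W \sqrt{2} \sqrt{M}}{2}\right) + 6 = 6 + M^{2} + \frac{W \sqrt{2} \sqrt{M}}{2}$)
$129 h{\left(z{\left(6,-3 \right)},8 \right)} = 129 \left(6 + 8^{2} + \frac{1}{2} \left(-50\right) \sqrt{2} \sqrt{8}\right) = 129 \left(6 + 64 + \frac{1}{2} \left(-50\right) \sqrt{2} \cdot 2 \sqrt{2}\right) = 129 \left(6 + 64 - 100\right) = 129 \left(-30\right) = -3870$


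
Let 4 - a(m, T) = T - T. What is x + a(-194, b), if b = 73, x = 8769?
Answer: 8773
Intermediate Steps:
a(m, T) = 4 (a(m, T) = 4 - (T - T) = 4 - 1*0 = 4 + 0 = 4)
x + a(-194, b) = 8769 + 4 = 8773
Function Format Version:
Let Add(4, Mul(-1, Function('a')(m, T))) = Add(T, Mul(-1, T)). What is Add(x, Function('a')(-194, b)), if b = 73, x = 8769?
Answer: 8773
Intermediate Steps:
Function('a')(m, T) = 4 (Function('a')(m, T) = Add(4, Mul(-1, Add(T, Mul(-1, T)))) = Add(4, Mul(-1, 0)) = Add(4, 0) = 4)
Add(x, Function('a')(-194, b)) = Add(8769, 4) = 8773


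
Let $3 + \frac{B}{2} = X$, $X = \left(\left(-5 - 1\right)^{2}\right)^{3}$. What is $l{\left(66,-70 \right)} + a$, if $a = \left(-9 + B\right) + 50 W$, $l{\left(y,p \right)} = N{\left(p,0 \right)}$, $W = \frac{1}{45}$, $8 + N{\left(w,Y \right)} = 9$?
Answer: $\frac{839692}{9} \approx 93299.0$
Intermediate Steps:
$N{\left(w,Y \right)} = 1$ ($N{\left(w,Y \right)} = -8 + 9 = 1$)
$W = \frac{1}{45} \approx 0.022222$
$X = 46656$ ($X = \left(\left(-6\right)^{2}\right)^{3} = 36^{3} = 46656$)
$B = 93306$ ($B = -6 + 2 \cdot 46656 = -6 + 93312 = 93306$)
$l{\left(y,p \right)} = 1$
$a = \frac{839683}{9}$ ($a = \left(-9 + 93306\right) + 50 \cdot \frac{1}{45} = 93297 + \frac{10}{9} = \frac{839683}{9} \approx 93298.0$)
$l{\left(66,-70 \right)} + a = 1 + \frac{839683}{9} = \frac{839692}{9}$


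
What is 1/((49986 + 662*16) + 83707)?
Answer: 1/144285 ≈ 6.9307e-6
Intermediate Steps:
1/((49986 + 662*16) + 83707) = 1/((49986 + 10592) + 83707) = 1/(60578 + 83707) = 1/144285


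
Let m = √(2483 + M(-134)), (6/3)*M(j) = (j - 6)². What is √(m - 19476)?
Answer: √(-19476 + √12283) ≈ 139.16*I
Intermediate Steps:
M(j) = (-6 + j)²/2 (M(j) = (j - 6)²/2 = (-6 + j)²/2)
m = √12283 (m = √(2483 + (-6 - 134)²/2) = √(2483 + (½)*(-140)²) = √(2483 + (½)*19600) = √(2483 + 9800) = √12283 ≈ 110.83)
√(m - 19476) = √(√12283 - 19476) = √(-19476 + √12283)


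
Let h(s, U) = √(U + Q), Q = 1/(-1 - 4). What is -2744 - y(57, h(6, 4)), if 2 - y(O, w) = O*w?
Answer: -2746 + 57*√95/5 ≈ -2634.9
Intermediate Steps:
Q = -⅕ (Q = 1/(-5) = -⅕ ≈ -0.20000)
h(s, U) = √(-⅕ + U) (h(s, U) = √(U - ⅕) = √(-⅕ + U))
y(O, w) = 2 - O*w
-2744 - y(57, h(6, 4)) = -2744 - (2 - 1*57*√(-5 + 25*4)/5) = -2744 - (2 - 1*57*√(-5 + 100)/5) = -2744 - (2 - 1*57*√95/5) = -2744 - (2 - 57*√95/5) = -2744 + (-2 + 57*√95/5) = -2746 + 57*√95/5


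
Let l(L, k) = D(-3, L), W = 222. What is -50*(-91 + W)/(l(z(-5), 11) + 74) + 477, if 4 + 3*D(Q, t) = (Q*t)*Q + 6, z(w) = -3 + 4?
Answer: 91491/233 ≈ 392.67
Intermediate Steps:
z(w) = 1
D(Q, t) = ⅔ + t*Q²/3 (D(Q, t) = -4/3 + ((Q*t)*Q + 6)/3 = -4/3 + (t*Q² + 6)/3 = -4/3 + (6 + t*Q²)/3 = -4/3 + (2 + t*Q²/3) = ⅔ + t*Q²/3)
l(L, k) = ⅔ + 3*L (l(L, k) = ⅔ + (⅓)*L*(-3)² = ⅔ + (⅓)*L*9 = ⅔ + 3*L)
-50*(-91 + W)/(l(z(-5), 11) + 74) + 477 = -50*(-91 + 222)/((⅔ + 3*1) + 74) + 477 = -6550/((⅔ + 3) + 74) + 477 = -6550/(11/3 + 74) + 477 = -6550/233/3 + 477 = -6550*3/233 + 477 = -50*393/233 + 477 = -19650/233 + 477 = 91491/233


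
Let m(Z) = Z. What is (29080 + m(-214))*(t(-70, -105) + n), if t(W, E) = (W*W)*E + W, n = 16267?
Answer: -14384014398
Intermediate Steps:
t(W, E) = W + E*W² (t(W, E) = W²*E + W = E*W² + W = W + E*W²)
(29080 + m(-214))*(t(-70, -105) + n) = (29080 - 214)*(-70*(1 - 105*(-70)) + 16267) = 28866*(-70*(1 + 7350) + 16267) = 28866*(-70*7351 + 16267) = 28866*(-514570 + 16267) = 28866*(-498303) = -14384014398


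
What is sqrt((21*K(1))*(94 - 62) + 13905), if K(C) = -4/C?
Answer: sqrt(11217) ≈ 105.91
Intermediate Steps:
sqrt((21*K(1))*(94 - 62) + 13905) = sqrt((21*(-4/1))*(94 - 62) + 13905) = sqrt((21*(-4*1))*32 + 13905) = sqrt((21*(-4))*32 + 13905) = sqrt(-84*32 + 13905) = sqrt(-2688 + 13905) = sqrt(11217)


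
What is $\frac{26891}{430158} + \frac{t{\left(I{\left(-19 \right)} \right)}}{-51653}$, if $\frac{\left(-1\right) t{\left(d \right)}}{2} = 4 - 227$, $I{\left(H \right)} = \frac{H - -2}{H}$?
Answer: $\frac{1197150355}{22218951174} \approx 0.05388$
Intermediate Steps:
$I{\left(H \right)} = \frac{2 + H}{H}$ ($I{\left(H \right)} = \frac{H + 2}{H} = \frac{2 + H}{H}$)
$t{\left(d \right)} = 446$ ($t{\left(d \right)} = - 2 \left(4 - 227\right) = \left(-2\right) \left(-223\right) = 446$)
$\frac{26891}{430158} + \frac{t{\left(I{\left(-19 \right)} \right)}}{-51653} = \frac{26891}{430158} + \frac{446}{-51653} = 26891 \cdot \frac{1}{430158} + 446 \left(- \frac{1}{51653}\right) = \frac{26891}{430158} - \frac{446}{51653} = \frac{1197150355}{22218951174}$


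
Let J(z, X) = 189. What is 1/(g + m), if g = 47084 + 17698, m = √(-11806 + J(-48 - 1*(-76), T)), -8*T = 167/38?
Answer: 64782/4196719141 - I*√11617/4196719141 ≈ 1.5436e-5 - 2.5682e-8*I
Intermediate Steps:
T = -167/304 (T = -167/(8*38) = -⅛*167/38 = -167/304 ≈ -0.54934)
m = I*√11617 (m = √(-11806 + 189) = √(-11617) = I*√11617 ≈ 107.78*I)
g = 64782
1/(g + m) = 1/(64782 + I*√11617)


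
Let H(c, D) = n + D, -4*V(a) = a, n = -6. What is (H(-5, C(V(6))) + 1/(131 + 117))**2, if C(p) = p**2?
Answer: 863041/61504 ≈ 14.032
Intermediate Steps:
V(a) = -a/4
H(c, D) = -6 + D
(H(-5, C(V(6))) + 1/(131 + 117))**2 = ((-6 + (-1/4*6)**2) + 1/(131 + 117))**2 = ((-6 + (-3/2)**2) + 1/248)**2 = ((-6 + 9/4) + 1/248)**2 = (-15/4 + 1/248)**2 = (-929/248)**2 = 863041/61504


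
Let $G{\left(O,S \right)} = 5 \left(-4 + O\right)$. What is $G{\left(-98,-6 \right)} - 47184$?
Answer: $-47694$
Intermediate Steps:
$G{\left(O,S \right)} = -20 + 5 O$
$G{\left(-98,-6 \right)} - 47184 = \left(-20 + 5 \left(-98\right)\right) - 47184 = \left(-20 - 490\right) - 47184 = -510 - 47184 = -47694$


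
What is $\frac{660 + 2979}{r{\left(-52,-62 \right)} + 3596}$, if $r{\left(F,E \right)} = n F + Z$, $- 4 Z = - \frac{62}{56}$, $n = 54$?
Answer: $\frac{135856}{29429} \approx 4.6164$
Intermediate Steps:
$Z = \frac{31}{112}$ ($Z = - \frac{\left(-62\right) \frac{1}{56}}{4} = \left(- \frac{1}{4}\right) \left(- \frac{31}{28}\right) = \frac{31}{112} \approx 0.27679$)
$r{\left(F,E \right)} = \frac{31}{112} + 54 F$ ($r{\left(F,E \right)} = 54 F + \frac{31}{112} = \frac{31}{112} + 54 F$)
$\frac{660 + 2979}{r{\left(-52,-62 \right)} + 3596} = \frac{660 + 2979}{\left(\frac{31}{112} + 54 \left(-52\right)\right) + 3596} = \frac{3639}{\left(\frac{31}{112} - 2808\right) + 3596} = \frac{3639}{- \frac{314465}{112} + 3596} = \frac{3639}{\frac{88287}{112}} = 3639 \cdot \frac{112}{88287} = \frac{135856}{29429}$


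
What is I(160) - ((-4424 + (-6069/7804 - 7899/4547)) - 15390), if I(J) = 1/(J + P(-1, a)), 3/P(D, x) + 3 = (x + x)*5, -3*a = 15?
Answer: 5960899675880931/300804547876 ≈ 19817.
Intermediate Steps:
a = -5 (a = -⅓*15 = -5)
P(D, x) = 3/(-3 + 10*x) (P(D, x) = 3/(-3 + (x + x)*5) = 3/(-3 + (2*x)*5) = 3/(-3 + 10*x))
I(J) = 1/(-3/53 + J) (I(J) = 1/(J + 3/(-3 + 10*(-5))) = 1/(J + 3/(-3 - 50)) = 1/(J + 3/(-53)) = 1/(J + 3*(-1/53)) = 1/(J - 3/53) = 1/(-3/53 + J))
I(160) - ((-4424 + (-6069/7804 - 7899/4547)) - 15390) = 53/(-3 + 53*160) - ((-4424 + (-6069/7804 - 7899/4547)) - 15390) = 53/(-3 + 8480) - ((-4424 + (-6069*1/7804 - 7899*1/4547)) - 15390) = 53/8477 - ((-4424 + (-6069/7804 - 7899/4547)) - 15390) = 53*(1/8477) - ((-4424 - 89239539/35484788) - 15390) = 53/8477 - (-157073941651/35484788 - 15390) = 53/8477 - 1*(-703184828971/35484788) = 53/8477 + 703184828971/35484788 = 5960899675880931/300804547876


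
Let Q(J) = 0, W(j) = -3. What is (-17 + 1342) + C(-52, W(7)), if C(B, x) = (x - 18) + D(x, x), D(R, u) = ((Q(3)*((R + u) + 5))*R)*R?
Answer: 1304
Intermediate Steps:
D(R, u) = 0 (D(R, u) = ((0*((R + u) + 5))*R)*R = ((0*(5 + R + u))*R)*R = (0*R)*R = 0*R = 0)
C(B, x) = -18 + x (C(B, x) = (x - 18) + 0 = (-18 + x) + 0 = -18 + x)
(-17 + 1342) + C(-52, W(7)) = (-17 + 1342) + (-18 - 3) = 1325 - 21 = 1304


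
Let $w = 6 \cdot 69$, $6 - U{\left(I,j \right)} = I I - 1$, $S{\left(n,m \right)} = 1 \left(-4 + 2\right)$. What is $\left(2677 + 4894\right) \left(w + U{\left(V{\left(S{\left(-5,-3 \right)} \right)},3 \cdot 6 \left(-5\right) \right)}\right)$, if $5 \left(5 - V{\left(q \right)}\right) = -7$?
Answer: $\frac{71932071}{25} \approx 2.8773 \cdot 10^{6}$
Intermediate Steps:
$S{\left(n,m \right)} = -2$ ($S{\left(n,m \right)} = 1 \left(-2\right) = -2$)
$V{\left(q \right)} = \frac{32}{5}$ ($V{\left(q \right)} = 5 - - \frac{7}{5} = 5 + \frac{7}{5} = \frac{32}{5}$)
$U{\left(I,j \right)} = 7 - I^{2}$ ($U{\left(I,j \right)} = 6 - \left(I I - 1\right) = 6 - \left(I^{2} - 1\right) = 6 - \left(-1 + I^{2}\right) = 7 - I^{2}$)
$w = 414$
$\left(2677 + 4894\right) \left(w + U{\left(V{\left(S{\left(-5,-3 \right)} \right)},3 \cdot 6 \left(-5\right) \right)}\right) = \left(2677 + 4894\right) \left(414 + \left(7 - \left(\frac{32}{5}\right)^{2}\right)\right) = 7571 \left(414 + \left(7 - \frac{1024}{25}\right)\right) = 7571 \left(414 - \frac{849}{25}\right) = 7571 \cdot \frac{9501}{25} = \frac{71932071}{25}$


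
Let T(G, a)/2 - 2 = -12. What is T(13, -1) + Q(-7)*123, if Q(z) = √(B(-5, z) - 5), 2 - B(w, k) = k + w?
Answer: 349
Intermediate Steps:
B(w, k) = 2 - k - w (B(w, k) = 2 - (k + w) = 2 + (-k - w) = 2 - k - w)
T(G, a) = -20 (T(G, a) = 4 + 2*(-12) = 4 - 24 = -20)
Q(z) = √(2 - z) (Q(z) = √((2 - z - 1*(-5)) - 5) = √((2 - z + 5) - 5) = √((7 - z) - 5) = √(2 - z))
T(13, -1) + Q(-7)*123 = -20 + √(2 - 1*(-7))*123 = -20 + √(2 + 7)*123 = -20 + √9*123 = -20 + 3*123 = -20 + 369 = 349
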